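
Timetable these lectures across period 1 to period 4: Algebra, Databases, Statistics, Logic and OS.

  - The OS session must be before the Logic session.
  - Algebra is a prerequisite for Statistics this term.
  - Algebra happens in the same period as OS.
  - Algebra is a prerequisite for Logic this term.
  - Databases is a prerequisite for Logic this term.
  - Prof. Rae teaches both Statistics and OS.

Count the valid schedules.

31

Splitting on Algebra: it can be period 1 (18), period 2 (10), period 3 (3). Listing each branch's schedules as (Databases, Statistics, Logic, OS) by period number:
Algebra=period 1: (1,2,2,1) (1,2,3,1) (1,2,4,1) (1,3,2,1) (1,3,3,1) (1,3,4,1) (1,4,2,1) (1,4,3,1) (1,4,4,1) (2,2,3,1) (2,2,4,1) (2,3,3,1) (2,3,4,1) (2,4,3,1) (2,4,4,1) (3,2,4,1) (3,3,4,1) (3,4,4,1) — 18.
Algebra=period 2: (1,3,3,2) (1,3,4,2) (1,4,3,2) (1,4,4,2) (2,3,3,2) (2,3,4,2) (2,4,3,2) (2,4,4,2) (3,3,4,2) (3,4,4,2) — 10.
Algebra=period 3: (1,4,4,3) (2,4,4,3) (3,4,4,3) — 3.
Summing: 18 + 10 + 3 = 31.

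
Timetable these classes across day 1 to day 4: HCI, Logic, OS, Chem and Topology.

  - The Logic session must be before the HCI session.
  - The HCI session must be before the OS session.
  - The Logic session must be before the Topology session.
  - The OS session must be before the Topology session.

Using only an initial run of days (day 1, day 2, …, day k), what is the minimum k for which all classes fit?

4 days

The precedence chain requires at least 4 distinct days.
4 works (last occupied day: day 4): for example HCI in day 2; OS in day 3; Chem in day 1; Topology in day 4; Logic in day 1.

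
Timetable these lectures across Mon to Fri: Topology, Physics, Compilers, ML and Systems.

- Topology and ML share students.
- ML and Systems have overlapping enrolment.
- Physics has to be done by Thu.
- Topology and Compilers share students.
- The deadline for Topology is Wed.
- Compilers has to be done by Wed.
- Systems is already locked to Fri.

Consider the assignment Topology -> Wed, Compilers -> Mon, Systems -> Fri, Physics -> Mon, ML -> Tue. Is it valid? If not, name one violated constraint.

Valid

ML and Systems have overlapping enrolment — holds.
The deadline for Topology is Wed — holds.
Compilers has to be done by Wed — holds.
Physics has to be done by Thu — holds.
Topology and Compilers share students — holds.
Systems is already locked to Fri — holds.
Topology and ML share students — holds.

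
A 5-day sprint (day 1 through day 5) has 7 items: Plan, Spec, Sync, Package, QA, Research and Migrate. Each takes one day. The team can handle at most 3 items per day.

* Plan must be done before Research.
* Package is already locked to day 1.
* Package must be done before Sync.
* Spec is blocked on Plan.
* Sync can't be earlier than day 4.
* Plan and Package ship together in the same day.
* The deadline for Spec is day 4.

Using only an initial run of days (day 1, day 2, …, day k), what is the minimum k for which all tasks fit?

The precedence chain requires at least 2 distinct days.
With at most 3 per day and 7 tasks, at least 3 days are needed.
Sync can't be placed before day 4, so the schedule must run through at least day 4.
4 works (last occupied day: day 4): for example Package in day 1; Migrate in day 2; Plan in day 1; Spec in day 2; Research in day 2; Sync in day 4; QA in day 1.

4 days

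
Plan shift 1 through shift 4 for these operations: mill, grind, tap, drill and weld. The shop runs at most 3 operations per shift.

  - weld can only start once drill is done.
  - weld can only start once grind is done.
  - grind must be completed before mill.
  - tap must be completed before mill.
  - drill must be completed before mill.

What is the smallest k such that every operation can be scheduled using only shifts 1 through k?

2 shifts

The precedence chain requires at least 2 distinct shifts.
With at most 3 per shift and 5 operations, at least 2 shifts are needed.
2 works (last occupied shift: shift 2): for example tap in shift 1; weld in shift 2; mill in shift 2; drill in shift 1; grind in shift 1.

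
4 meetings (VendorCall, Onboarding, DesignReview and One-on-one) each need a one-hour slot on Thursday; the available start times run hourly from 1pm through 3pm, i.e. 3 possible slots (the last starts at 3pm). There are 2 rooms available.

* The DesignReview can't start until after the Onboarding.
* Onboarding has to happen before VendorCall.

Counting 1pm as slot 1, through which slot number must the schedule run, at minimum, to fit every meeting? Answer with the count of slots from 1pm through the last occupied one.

The precedence chain requires at least 2 distinct slots.
With at most 2 per slot and 4 meetings, at least 2 slots are needed.
2 works (last occupied slot: 2pm): for example VendorCall -> 2pm, One-on-one -> 1pm, Onboarding -> 1pm, DesignReview -> 2pm.

2 slots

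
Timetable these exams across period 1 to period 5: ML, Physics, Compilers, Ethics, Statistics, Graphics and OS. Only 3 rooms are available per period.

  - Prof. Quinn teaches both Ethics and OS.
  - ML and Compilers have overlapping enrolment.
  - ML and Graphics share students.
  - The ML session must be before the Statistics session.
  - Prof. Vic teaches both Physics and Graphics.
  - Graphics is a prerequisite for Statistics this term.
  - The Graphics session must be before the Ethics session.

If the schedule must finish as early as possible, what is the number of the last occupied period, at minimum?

3

The precedence chain requires at least 2 distinct periods.
With at most 3 per period and 7 exams, at least 3 periods are needed.
3 works (last occupied period: period 3): for example Compilers -> period 1, OS -> period 1, Physics -> period 2, Ethics -> period 2, Graphics -> period 1, Statistics -> period 3, ML -> period 2.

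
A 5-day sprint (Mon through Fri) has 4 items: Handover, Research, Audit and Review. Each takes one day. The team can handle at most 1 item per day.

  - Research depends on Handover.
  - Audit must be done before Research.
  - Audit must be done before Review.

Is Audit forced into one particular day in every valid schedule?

No

Audit can be Mon (e.g. Audit in Mon; Handover in Tue; Research in Wed; Review in Thu) or Tue (e.g. Audit -> Tue, Research -> Wed, Review -> Thu, Handover -> Mon).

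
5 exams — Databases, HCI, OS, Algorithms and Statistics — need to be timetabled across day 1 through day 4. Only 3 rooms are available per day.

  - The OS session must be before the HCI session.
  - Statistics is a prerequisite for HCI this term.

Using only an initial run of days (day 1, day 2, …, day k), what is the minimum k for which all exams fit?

The precedence chain requires at least 2 distinct days.
With at most 3 per day and 5 exams, at least 2 days are needed.
2 works (last occupied day: day 2): for example Databases in day 1; HCI in day 2; Algorithms in day 2; Statistics in day 1; OS in day 1.

2 days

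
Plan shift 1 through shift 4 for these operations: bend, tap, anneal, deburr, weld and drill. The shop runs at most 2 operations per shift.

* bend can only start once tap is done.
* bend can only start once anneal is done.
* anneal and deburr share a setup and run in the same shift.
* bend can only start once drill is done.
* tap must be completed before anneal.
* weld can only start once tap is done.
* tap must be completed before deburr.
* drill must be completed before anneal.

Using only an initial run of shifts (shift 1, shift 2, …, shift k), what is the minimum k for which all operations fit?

The precedence chain requires at least 3 distinct shifts.
With at most 2 per shift and 6 operations, at least 3 shifts are needed.
3 works (last occupied shift: shift 3): for example drill=shift 1, deburr=shift 2, bend=shift 3, tap=shift 1, weld=shift 3, anneal=shift 2.

3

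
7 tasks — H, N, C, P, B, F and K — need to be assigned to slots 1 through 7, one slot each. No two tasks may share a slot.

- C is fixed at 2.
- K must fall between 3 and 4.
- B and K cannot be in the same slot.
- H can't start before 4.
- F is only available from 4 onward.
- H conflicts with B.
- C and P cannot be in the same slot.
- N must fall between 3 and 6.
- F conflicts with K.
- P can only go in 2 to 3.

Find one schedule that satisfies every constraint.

P=3; B=1; H=5; N=6; K=4; F=7; C=2

Checking: B(1) != K(4); F(7) != K(4); C(2) != P(3); H(5) != B(1); H=5 in [4,7]; C=2 in [2,2]; P=3 in [2,3]; N=6 in [3,6]; F=7 in [4,7]; K=4 in [3,4]; max 1 per slot (cap 1).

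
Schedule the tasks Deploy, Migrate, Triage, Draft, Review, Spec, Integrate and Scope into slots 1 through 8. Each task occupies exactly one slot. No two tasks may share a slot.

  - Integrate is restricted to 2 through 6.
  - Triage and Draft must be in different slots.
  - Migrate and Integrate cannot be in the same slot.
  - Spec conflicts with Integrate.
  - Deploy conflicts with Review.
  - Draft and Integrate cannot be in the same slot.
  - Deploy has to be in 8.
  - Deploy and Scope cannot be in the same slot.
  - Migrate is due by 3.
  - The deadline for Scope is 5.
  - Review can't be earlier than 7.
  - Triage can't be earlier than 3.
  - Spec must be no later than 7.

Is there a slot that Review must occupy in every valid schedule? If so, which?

7

Review's window is 7–8.
Deploy is fixed at 8, and Review can't share a slot with Deploy.
So Review must be 7.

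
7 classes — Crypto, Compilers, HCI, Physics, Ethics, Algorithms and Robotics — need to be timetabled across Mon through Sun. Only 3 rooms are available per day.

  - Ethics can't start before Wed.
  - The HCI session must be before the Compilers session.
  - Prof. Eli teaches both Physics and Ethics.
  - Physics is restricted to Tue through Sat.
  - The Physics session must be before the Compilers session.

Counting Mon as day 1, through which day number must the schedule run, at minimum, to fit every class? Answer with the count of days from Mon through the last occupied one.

3

The precedence chain requires at least 2 distinct days.
With at most 3 per day and 7 classes, at least 3 days are needed.
Ethics can't be placed before Wed — that is day 3 counting from Mon — so the schedule must run through at least 3 days.
3 works (last occupied day: Wed): for example Physics=Tue, HCI=Mon, Crypto=Mon, Algorithms=Mon, Compilers=Wed, Robotics=Tue, Ethics=Wed.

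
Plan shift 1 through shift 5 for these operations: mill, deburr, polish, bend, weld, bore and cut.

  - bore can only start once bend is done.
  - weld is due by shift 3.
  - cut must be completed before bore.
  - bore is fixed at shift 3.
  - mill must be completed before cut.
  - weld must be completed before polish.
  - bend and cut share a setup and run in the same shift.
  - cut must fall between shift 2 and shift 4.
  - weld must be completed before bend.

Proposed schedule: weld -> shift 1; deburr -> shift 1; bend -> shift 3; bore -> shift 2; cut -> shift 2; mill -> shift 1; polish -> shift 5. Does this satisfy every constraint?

weld is due by shift 3 — holds.
bore can only start once bend is done — violated.
cut must fall between shift 2 and shift 4 — holds.
weld must be completed before bend — holds.
bore is fixed at shift 3 — violated.
mill must be completed before cut — holds.
bend and cut share a setup and run in the same shift — violated.
weld must be completed before polish — holds.
cut must be completed before bore — violated.

No — it violates: bore can only start once bend is done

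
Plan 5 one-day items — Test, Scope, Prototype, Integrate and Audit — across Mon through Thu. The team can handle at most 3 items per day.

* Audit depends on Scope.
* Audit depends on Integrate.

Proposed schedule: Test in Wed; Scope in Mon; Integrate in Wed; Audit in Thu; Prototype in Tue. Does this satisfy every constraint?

Yes, all constraints hold

Audit depends on Scope — holds.
The team can handle at most 3 items per day — holds.
Audit depends on Integrate — holds.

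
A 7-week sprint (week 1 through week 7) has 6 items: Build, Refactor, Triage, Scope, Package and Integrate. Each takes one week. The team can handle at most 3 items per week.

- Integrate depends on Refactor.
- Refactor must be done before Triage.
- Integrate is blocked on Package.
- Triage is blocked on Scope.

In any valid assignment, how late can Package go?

week 6

Downstream work caps Package at week 6.
Package at week 6 is achievable: Refactor -> week 1; Package -> week 6; Scope -> week 1; Build -> week 1; Triage -> week 2; Integrate -> week 7.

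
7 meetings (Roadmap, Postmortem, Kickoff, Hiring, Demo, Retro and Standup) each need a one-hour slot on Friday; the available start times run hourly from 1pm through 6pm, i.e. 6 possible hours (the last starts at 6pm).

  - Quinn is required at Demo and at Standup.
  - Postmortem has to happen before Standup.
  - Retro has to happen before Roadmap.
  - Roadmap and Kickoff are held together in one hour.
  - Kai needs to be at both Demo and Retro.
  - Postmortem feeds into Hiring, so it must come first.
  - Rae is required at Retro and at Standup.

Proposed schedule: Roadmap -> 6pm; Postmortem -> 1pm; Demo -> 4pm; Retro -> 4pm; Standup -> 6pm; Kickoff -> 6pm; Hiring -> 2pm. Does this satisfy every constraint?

No — it violates: Kai needs to be at both Demo and Retro

Rae is required at Retro and at Standup — holds.
Retro has to happen before Roadmap — holds.
Postmortem feeds into Hiring, so it must come first — holds.
Postmortem has to happen before Standup — holds.
Kai needs to be at both Demo and Retro — violated.
Quinn is required at Demo and at Standup — holds.
Roadmap and Kickoff are held together in one hour — holds.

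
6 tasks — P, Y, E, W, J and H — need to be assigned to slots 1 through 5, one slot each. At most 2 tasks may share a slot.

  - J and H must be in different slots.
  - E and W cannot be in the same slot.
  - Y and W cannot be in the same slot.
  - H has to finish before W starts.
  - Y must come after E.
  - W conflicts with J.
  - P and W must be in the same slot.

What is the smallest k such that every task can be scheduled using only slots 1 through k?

The precedence chain requires at least 2 distinct slots.
With at most 2 per slot and 6 tasks, at least 3 slots are needed.
3 works (last occupied slot: 3): for example Y -> 2; W -> 3; E -> 1; P -> 3; H -> 1; J -> 2.

3 slots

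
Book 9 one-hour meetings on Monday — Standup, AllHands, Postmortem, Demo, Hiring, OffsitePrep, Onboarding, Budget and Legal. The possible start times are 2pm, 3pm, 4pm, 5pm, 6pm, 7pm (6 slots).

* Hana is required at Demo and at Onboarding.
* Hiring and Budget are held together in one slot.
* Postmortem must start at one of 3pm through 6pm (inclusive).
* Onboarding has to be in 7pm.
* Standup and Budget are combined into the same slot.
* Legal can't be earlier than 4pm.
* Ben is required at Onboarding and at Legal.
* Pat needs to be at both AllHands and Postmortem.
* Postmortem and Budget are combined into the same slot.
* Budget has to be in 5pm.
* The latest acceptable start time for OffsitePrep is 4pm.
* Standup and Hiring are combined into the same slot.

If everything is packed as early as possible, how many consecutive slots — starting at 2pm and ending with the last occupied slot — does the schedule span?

Onboarding can't be placed before 7pm — that is slot 6 counting from 2pm — so the schedule must run through at least 6 slots.
6 works (last occupied slot: 7pm): for example Hiring=5pm, Postmortem=5pm, Legal=4pm, Standup=5pm, AllHands=2pm, Demo=2pm, Budget=5pm, Onboarding=7pm, OffsitePrep=2pm.

6 slots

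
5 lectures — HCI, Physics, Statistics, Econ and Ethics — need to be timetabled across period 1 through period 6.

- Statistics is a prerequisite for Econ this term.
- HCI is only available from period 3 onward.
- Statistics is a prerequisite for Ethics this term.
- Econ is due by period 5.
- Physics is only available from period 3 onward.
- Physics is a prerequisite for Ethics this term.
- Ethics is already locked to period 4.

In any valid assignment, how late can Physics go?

Physics is available from period 3; downstream work caps Physics at period 3.
Physics at period 3 is achievable: HCI=period 3; Physics=period 3; Ethics=period 4; Statistics=period 1; Econ=period 2.

period 3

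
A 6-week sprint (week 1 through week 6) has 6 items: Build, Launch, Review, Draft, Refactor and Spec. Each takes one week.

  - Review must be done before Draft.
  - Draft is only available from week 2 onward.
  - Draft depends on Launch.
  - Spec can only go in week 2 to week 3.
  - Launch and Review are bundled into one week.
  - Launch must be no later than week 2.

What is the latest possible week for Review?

Review must be in the same week as Launch, which can't be after week 2, so Review is at most week 2.
Review at week 2 is achievable: Review -> week 2, Launch -> week 2, Build -> week 1, Spec -> week 2, Draft -> week 3, Refactor -> week 1.

week 2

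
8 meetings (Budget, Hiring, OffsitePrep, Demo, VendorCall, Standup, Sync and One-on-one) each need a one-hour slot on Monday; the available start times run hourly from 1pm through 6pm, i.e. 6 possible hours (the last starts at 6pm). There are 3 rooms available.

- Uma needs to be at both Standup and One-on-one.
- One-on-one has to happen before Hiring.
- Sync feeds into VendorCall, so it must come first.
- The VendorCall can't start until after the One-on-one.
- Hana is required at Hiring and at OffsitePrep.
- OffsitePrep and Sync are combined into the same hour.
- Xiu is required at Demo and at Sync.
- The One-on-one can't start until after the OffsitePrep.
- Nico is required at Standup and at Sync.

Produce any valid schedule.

VendorCall in 3pm; Hiring in 3pm; Budget in 1pm; OffsitePrep in 1pm; Standup in 3pm; One-on-one in 2pm; Demo in 2pm; Sync in 1pm

Checking: One-on-one(2pm) before Hiring(3pm); One-on-one(2pm) before VendorCall(3pm); OffsitePrep(1pm) before One-on-one(2pm); Sync(1pm) before VendorCall(3pm); Standup(3pm) != Sync(1pm); Demo(2pm) != Sync(1pm); Hiring(3pm) != OffsitePrep(1pm); Standup(3pm) != One-on-one(2pm); OffsitePrep = Sync = 1pm; max 3 per hour (cap 3).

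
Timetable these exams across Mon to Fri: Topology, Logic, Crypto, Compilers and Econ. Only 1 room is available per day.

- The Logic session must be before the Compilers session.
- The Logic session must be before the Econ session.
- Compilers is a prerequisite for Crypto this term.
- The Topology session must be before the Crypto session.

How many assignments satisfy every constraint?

Splitting on Topology: it can be Mon (3), Tue (3), Wed (3), Thu (2). Listing each branch's schedules as (Logic, Crypto, Compilers, Econ):
Topology=Mon: (Tue,Thu,Wed,Fri) (Tue,Fri,Wed,Thu) (Tue,Fri,Thu,Wed) — 3.
Topology=Tue: (Mon,Thu,Wed,Fri) (Mon,Fri,Wed,Thu) (Mon,Fri,Thu,Wed) — 3.
Topology=Wed: (Mon,Thu,Tue,Fri) (Mon,Fri,Tue,Thu) (Mon,Fri,Thu,Tue) — 3.
Topology=Thu: (Mon,Fri,Tue,Wed) (Mon,Fri,Wed,Tue) — 2.
Summing: 3 + 3 + 3 + 2 = 11.

11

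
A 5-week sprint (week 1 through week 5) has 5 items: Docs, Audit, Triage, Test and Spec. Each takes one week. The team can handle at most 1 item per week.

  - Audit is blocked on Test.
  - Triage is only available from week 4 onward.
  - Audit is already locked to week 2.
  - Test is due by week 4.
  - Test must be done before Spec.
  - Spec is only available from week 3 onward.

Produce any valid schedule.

Test -> week 1; Triage -> week 4; Docs -> week 5; Spec -> week 3; Audit -> week 2

Checking: Test(week 1) before Audit(week 2); Test(week 1) before Spec(week 3); Triage=week 4 in [week 4,week 5]; Audit=week 2 in [week 2,week 2]; Test=week 1 in [week 1,week 4]; Spec=week 3 in [week 3,week 5]; max 1 per week (cap 1).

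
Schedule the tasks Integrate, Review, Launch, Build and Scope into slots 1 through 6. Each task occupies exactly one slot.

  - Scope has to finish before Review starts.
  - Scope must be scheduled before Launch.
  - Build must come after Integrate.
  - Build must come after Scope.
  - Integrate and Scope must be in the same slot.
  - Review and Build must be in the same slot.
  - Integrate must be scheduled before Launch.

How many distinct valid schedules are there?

55

Splitting on Integrate: it can be 1 (25), 2 (16), 3 (9), 4 (4), 5 (1). Listing each branch's schedules as (Review, Launch, Build, Scope):
Integrate=1: (2,2,2,1) (2,3,2,1) (2,4,2,1) (2,5,2,1) (2,6,2,1) (3,2,3,1) (3,3,3,1) (3,4,3,1) (3,5,3,1) (3,6,3,1) (4,2,4,1) (4,3,4,1) (4,4,4,1) (4,5,4,1) (4,6,4,1) (5,2,5,1) (5,3,5,1) (5,4,5,1) (5,5,5,1) (5,6,5,1) (6,2,6,1) (6,3,6,1) (6,4,6,1) (6,5,6,1) (6,6,6,1) — 25.
Integrate=2: (3,3,3,2) (3,4,3,2) (3,5,3,2) (3,6,3,2) (4,3,4,2) (4,4,4,2) (4,5,4,2) (4,6,4,2) (5,3,5,2) (5,4,5,2) (5,5,5,2) (5,6,5,2) (6,3,6,2) (6,4,6,2) (6,5,6,2) (6,6,6,2) — 16.
Integrate=3: (4,4,4,3) (4,5,4,3) (4,6,4,3) (5,4,5,3) (5,5,5,3) (5,6,5,3) (6,4,6,3) (6,5,6,3) (6,6,6,3) — 9.
Integrate=4: (5,5,5,4) (5,6,5,4) (6,5,6,4) (6,6,6,4) — 4.
Integrate=5: (6,6,6,5) — 1.
Summing: 25 + 16 + 9 + 4 + 1 = 55.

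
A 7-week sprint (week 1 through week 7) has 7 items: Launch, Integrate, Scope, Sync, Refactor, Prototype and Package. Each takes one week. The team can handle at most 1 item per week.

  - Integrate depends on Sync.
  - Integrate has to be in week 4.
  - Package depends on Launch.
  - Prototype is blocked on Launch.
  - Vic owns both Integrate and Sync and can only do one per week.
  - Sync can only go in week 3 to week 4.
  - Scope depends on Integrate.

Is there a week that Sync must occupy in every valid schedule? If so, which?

Sync's window is week 3–week 4.
Integrate is fixed at week 4, and Sync can't share a week with Integrate.
So Sync must be week 3.

week 3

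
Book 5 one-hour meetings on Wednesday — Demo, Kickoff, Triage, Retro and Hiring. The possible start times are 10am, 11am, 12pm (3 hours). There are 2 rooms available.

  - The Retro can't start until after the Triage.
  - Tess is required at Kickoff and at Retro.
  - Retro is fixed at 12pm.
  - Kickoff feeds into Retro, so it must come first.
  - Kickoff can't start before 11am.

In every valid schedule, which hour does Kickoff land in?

Kickoff's window is 11am–12pm.
Retro is fixed at 12pm, and Kickoff can't share a hour with Retro.
So Kickoff must be 11am.

11am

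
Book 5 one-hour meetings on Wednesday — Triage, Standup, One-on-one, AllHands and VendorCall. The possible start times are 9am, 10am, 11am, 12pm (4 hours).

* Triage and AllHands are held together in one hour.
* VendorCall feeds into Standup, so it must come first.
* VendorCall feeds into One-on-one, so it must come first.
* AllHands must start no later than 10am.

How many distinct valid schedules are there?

28

Splitting on Triage: it can be 9am (14), 10am (14). Listing each branch's schedules as (Standup, One-on-one, AllHands, VendorCall):
Triage=9am: (10am,10am,9am,9am) (10am,11am,9am,9am) (10am,12pm,9am,9am) (11am,10am,9am,9am) (11am,11am,9am,9am) (11am,11am,9am,10am) (11am,12pm,9am,9am) (11am,12pm,9am,10am) (12pm,10am,9am,9am) (12pm,11am,9am,9am) (12pm,11am,9am,10am) (12pm,12pm,9am,9am) (12pm,12pm,9am,10am) (12pm,12pm,9am,11am) — 14.
Triage=10am: (10am,10am,10am,9am) (10am,11am,10am,9am) (10am,12pm,10am,9am) (11am,10am,10am,9am) (11am,11am,10am,9am) (11am,11am,10am,10am) (11am,12pm,10am,9am) (11am,12pm,10am,10am) (12pm,10am,10am,9am) (12pm,11am,10am,9am) (12pm,11am,10am,10am) (12pm,12pm,10am,9am) (12pm,12pm,10am,10am) (12pm,12pm,10am,11am) — 14.
Summing: 14 + 14 = 28.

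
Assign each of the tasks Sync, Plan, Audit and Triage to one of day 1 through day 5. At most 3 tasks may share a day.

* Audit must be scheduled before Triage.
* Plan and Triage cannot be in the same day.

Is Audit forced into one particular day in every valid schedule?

No

Audit can be day 1 (e.g. Sync -> day 1; Audit -> day 1; Plan -> day 1; Triage -> day 2) or day 2 (e.g. Triage in day 3; Sync in day 1; Audit in day 2; Plan in day 1).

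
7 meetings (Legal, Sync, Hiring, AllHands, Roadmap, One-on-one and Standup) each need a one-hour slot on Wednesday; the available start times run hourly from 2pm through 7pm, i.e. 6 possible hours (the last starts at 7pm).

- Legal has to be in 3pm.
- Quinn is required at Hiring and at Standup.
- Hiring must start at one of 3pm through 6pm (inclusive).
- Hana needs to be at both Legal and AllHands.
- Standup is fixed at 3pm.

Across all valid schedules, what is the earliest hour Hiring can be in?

4pm

Hiring is available from 3pm; Hiring's own window allows nothing later than 6pm.
Hiring at 4pm is achievable: Roadmap in 2pm, Standup in 3pm, Legal in 3pm, One-on-one in 2pm, Hiring in 4pm, Sync in 2pm, AllHands in 2pm.
Nothing earlier works — the conflict constraints rule out every hour before 4pm.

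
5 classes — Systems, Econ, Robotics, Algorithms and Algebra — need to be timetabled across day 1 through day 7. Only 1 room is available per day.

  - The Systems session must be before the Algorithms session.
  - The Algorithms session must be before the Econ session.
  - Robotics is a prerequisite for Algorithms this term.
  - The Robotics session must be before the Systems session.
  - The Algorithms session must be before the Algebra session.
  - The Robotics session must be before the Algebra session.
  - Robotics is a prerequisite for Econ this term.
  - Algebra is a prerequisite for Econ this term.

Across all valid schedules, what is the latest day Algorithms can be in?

day 5

Precedence pushes Algorithms to at least day 3; downstream work caps Algorithms at day 5.
Algorithms at day 5 is achievable: Algorithms in day 5, Robotics in day 1, Econ in day 7, Algebra in day 6, Systems in day 2.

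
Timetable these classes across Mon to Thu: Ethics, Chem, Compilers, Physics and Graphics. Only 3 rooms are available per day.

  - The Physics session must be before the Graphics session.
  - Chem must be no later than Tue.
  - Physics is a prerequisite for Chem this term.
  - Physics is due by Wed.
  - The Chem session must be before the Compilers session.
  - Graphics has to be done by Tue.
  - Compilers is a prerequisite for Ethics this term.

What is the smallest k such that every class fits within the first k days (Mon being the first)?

The precedence chain requires at least 4 distinct days.
With at most 3 per day and 5 classes, at least 2 days are needed.
4 works (last occupied day: Thu): for example Ethics=Thu; Chem=Tue; Compilers=Wed; Graphics=Tue; Physics=Mon.

4 days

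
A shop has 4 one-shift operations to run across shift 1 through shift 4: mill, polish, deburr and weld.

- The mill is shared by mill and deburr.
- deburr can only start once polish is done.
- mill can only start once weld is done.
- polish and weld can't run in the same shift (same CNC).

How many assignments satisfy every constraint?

Splitting on mill: it can be shift 2 (3), shift 3 (5), shift 4 (6). Listing each branch's schedules as (polish, deburr, weld) by shift number:
mill=shift 2: (2,3,1) (2,4,1) (3,4,1) — 3.
mill=shift 3: (1,2,2) (1,4,2) (2,4,1) (3,4,1) (3,4,2) — 5.
mill=shift 4: (1,2,2) (1,2,3) (1,3,2) (1,3,3) (2,3,1) (2,3,3) — 6.
Summing: 3 + 5 + 6 = 14.

14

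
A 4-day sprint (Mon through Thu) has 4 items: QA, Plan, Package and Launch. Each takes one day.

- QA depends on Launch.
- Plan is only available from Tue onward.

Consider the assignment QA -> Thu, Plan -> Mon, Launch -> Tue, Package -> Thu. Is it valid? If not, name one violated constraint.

Plan is only available from Tue onward — violated.
QA depends on Launch — holds.

No. Plan is only available from Tue onward is not satisfied.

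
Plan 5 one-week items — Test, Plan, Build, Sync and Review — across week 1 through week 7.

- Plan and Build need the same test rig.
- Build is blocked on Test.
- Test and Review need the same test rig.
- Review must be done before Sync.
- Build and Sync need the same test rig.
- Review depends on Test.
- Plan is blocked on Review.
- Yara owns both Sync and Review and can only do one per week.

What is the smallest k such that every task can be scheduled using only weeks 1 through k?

3 weeks

The precedence chain requires at least 3 distinct weeks.
3 works (last occupied week: week 3): for example Plan -> week 3; Review -> week 2; Build -> week 2; Sync -> week 3; Test -> week 1.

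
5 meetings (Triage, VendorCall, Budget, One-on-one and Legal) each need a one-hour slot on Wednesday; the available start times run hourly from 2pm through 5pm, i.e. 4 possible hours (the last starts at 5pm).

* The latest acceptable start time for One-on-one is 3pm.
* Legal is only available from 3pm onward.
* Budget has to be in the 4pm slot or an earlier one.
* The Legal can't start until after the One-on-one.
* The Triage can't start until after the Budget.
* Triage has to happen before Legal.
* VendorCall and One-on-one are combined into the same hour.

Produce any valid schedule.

VendorCall -> 2pm, One-on-one -> 2pm, Legal -> 4pm, Triage -> 3pm, Budget -> 2pm

Checking: Budget(2pm) before Triage(3pm); One-on-one(2pm) before Legal(4pm); Triage(3pm) before Legal(4pm); VendorCall = One-on-one = 2pm; One-on-one=2pm in [2pm,3pm]; Budget=2pm in [2pm,4pm]; Legal=4pm in [3pm,5pm].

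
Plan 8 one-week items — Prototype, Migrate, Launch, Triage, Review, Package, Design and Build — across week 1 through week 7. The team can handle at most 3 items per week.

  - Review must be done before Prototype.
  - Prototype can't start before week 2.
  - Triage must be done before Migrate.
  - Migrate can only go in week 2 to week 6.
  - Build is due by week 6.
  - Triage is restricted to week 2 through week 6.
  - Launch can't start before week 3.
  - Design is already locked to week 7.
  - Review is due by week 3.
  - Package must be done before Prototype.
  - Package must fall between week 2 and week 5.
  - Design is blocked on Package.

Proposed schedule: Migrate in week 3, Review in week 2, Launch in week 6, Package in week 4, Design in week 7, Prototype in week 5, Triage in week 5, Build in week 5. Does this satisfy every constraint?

Package must be done before Prototype — holds.
Launch can't start before week 3 — holds.
The team can handle at most 3 items per week — holds.
Build is due by week 6 — holds.
Package must fall between week 2 and week 5 — holds.
Triage is restricted to week 2 through week 6 — holds.
Design is blocked on Package — holds.
Migrate can only go in week 2 to week 6 — holds.
Triage must be done before Migrate — violated.
Design is already locked to week 7 — holds.
Review is due by week 3 — holds.
Review must be done before Prototype — holds.
Prototype can't start before week 2 — holds.

No — it violates: Triage must be done before Migrate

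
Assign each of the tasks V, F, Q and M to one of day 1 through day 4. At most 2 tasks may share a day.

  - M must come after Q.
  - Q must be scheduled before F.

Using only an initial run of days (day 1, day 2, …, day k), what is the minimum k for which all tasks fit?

2 days

The precedence chain requires at least 2 distinct days.
With at most 2 per day and 4 tasks, at least 2 days are needed.
2 works (last occupied day: day 2): for example Q in day 1, F in day 2, V in day 1, M in day 2.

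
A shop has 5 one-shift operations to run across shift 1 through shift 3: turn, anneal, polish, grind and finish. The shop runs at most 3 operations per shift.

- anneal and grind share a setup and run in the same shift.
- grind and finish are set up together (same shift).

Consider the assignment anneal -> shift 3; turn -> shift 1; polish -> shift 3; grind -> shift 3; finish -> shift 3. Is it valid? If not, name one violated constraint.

anneal and grind share a setup and run in the same shift — holds.
grind and finish are set up together (same shift) — holds.
The shop runs at most 3 operations per shift — violated.

No — it violates: The shop runs at most 3 operations per shift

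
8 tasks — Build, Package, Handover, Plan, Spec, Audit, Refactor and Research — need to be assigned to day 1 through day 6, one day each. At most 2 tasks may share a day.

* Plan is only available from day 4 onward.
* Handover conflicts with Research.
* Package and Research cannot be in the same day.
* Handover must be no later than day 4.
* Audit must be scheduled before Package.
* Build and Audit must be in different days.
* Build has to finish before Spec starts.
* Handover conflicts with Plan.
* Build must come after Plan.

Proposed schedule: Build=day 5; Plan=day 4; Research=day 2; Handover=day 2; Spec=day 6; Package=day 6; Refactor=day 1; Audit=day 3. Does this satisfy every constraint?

Invalid. Handover conflicts with Research.

Build must come after Plan — holds.
Audit must be scheduled before Package — holds.
Handover conflicts with Plan — holds.
Package and Research cannot be in the same day — holds.
Handover must be no later than day 4 — holds.
Build has to finish before Spec starts — holds.
Handover conflicts with Research — violated.
At most 2 tasks may share a day — holds.
Plan is only available from day 4 onward — holds.
Build and Audit must be in different days — holds.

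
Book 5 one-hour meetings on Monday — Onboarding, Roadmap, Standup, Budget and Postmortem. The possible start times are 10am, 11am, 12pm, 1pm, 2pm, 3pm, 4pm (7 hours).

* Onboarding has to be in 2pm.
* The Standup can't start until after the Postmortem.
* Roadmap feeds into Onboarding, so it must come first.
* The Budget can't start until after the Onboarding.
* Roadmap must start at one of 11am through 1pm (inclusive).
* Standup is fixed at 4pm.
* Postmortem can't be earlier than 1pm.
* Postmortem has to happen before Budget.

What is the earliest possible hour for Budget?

3pm

Precedence pushes Budget to at least 3pm.
Budget at 3pm is achievable: Postmortem=1pm; Budget=3pm; Onboarding=2pm; Roadmap=11am; Standup=4pm.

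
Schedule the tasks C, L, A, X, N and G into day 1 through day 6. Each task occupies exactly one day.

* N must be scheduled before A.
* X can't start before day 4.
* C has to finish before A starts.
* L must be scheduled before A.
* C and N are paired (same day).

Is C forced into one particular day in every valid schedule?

C can be day 1 (e.g. L=day 1, X=day 4, N=day 1, C=day 1, A=day 2, G=day 1) or day 2 (e.g. C in day 2; L in day 1; N in day 2; A in day 3; G in day 1; X in day 4).

No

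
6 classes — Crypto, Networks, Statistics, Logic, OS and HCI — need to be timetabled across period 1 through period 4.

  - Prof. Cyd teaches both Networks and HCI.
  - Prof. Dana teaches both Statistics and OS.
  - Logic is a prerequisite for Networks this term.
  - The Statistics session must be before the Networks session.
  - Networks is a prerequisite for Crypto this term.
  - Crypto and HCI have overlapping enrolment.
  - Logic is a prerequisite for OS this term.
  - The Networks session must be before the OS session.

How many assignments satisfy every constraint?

Splitting on Crypto: it can be period 3 (4), period 4 (12). Listing each branch's schedules as (Networks, Statistics, Logic, OS, HCI) by period number:
Crypto=period 3: (2,1,1,3,1) (2,1,1,3,4) (2,1,1,4,1) (2,1,1,4,4) — 4.
Crypto=period 4: (2,1,1,3,1) (2,1,1,3,3) (2,1,1,4,1) (2,1,1,4,3) (3,1,1,4,1) (3,1,1,4,2) (3,1,2,4,1) (3,1,2,4,2) (3,2,1,4,1) (3,2,1,4,2) (3,2,2,4,1) (3,2,2,4,2) — 12.
Summing: 4 + 12 = 16.

16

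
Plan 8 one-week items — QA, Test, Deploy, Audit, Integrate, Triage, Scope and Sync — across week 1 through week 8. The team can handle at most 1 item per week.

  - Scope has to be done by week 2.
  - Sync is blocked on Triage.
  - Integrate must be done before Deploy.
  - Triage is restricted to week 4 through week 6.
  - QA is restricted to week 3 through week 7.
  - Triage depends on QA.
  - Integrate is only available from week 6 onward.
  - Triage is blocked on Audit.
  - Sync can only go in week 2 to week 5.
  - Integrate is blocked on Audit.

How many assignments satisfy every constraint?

6

Splitting on Test: it can be week 6 (2), week 7 (2), week 8 (2). Listing each branch's schedules as (QA, Deploy, Audit, Integrate, Triage, Scope, Sync) by week number:
Test=week 6: (3,8,1,7,4,2,5) (3,8,2,7,4,1,5) — 2.
Test=week 7: (3,8,1,6,4,2,5) (3,8,2,6,4,1,5) — 2.
Test=week 8: (3,7,1,6,4,2,5) (3,7,2,6,4,1,5) — 2.
Summing: 2 + 2 + 2 = 6.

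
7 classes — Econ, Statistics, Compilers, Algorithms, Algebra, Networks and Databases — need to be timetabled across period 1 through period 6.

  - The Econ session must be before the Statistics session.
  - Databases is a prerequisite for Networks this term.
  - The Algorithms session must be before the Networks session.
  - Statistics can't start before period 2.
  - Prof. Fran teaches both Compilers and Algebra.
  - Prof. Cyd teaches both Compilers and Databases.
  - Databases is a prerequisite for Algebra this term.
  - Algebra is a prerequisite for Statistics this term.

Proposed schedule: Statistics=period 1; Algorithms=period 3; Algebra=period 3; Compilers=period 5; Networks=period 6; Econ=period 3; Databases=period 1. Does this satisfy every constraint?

No — it violates: Statistics can't start before period 2

The Econ session must be before the Statistics session — violated.
Prof. Fran teaches both Compilers and Algebra — holds.
The Algorithms session must be before the Networks session — holds.
Databases is a prerequisite for Networks this term — holds.
Algebra is a prerequisite for Statistics this term — violated.
Databases is a prerequisite for Algebra this term — holds.
Statistics can't start before period 2 — violated.
Prof. Cyd teaches both Compilers and Databases — holds.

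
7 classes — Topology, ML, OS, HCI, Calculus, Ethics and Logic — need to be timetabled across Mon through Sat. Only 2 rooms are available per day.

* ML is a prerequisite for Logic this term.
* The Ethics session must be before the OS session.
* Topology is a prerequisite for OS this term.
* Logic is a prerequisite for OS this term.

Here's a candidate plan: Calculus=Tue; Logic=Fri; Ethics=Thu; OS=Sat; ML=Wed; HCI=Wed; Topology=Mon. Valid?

The Ethics session must be before the OS session — holds.
Logic is a prerequisite for OS this term — holds.
ML is a prerequisite for Logic this term — holds.
Only 2 rooms are available per day — holds.
Topology is a prerequisite for OS this term — holds.

Yes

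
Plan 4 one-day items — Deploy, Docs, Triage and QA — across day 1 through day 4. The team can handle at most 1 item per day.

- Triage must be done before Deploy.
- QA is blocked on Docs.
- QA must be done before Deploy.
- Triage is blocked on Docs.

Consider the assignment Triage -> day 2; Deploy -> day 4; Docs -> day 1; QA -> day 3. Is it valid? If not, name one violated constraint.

QA is blocked on Docs — holds.
Triage must be done before Deploy — holds.
QA must be done before Deploy — holds.
The team can handle at most 1 item per day — holds.
Triage is blocked on Docs — holds.

Valid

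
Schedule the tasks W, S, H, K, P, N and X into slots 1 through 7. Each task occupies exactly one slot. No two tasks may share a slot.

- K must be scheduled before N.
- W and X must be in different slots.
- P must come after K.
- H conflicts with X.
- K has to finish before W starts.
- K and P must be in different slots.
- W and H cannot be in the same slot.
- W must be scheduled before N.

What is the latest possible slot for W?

6

Precedence pushes W to at least 2; downstream work caps W at 6.
W at 6 is achievable: K -> 1; N -> 7; S -> 3; P -> 2; X -> 5; W -> 6; H -> 4.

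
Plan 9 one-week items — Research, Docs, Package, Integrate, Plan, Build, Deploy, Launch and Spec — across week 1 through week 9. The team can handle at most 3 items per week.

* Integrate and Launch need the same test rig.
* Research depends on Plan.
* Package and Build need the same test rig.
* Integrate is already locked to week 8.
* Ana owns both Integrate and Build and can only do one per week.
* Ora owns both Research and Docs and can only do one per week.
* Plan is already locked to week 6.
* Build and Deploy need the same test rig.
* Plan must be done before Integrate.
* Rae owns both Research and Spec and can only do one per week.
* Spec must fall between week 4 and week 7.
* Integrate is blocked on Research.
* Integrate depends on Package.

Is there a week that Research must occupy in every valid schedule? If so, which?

Plan is fixed at week 6 and must come before Research, so Research is at least week 7.
Integrate is fixed at week 8 and must come after Research, so Research is at most week 7.
So Research must be week 7.

week 7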